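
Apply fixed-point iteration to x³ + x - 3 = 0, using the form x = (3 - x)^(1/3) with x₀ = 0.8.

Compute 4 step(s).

Equation: x³ + x - 3 = 0
Fixed-point form: x = (3 - x)^(1/3)
x₀ = 0.8

x_1 = g(0.800000) = 1.300591
x_2 = g(1.300591) = 1.193345
x_3 = g(1.193345) = 1.217938
x_4 = g(1.217938) = 1.212386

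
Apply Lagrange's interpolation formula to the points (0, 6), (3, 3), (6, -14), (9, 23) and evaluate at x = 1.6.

Lagrange interpolation formula:
P(x) = Σ yᵢ × Lᵢ(x)
where Lᵢ(x) = Π_{j≠i} (x - xⱼ)/(xᵢ - xⱼ)

L_0(1.6) = (1.6 - 3)/(0 - 3) × (1.6 - 6)/(0 - 6) × (1.6 - 9)/(0 - 9) = 0.281383
L_1(1.6) = (1.6 - 0)/(3 - 0) × (1.6 - 6)/(3 - 6) × (1.6 - 9)/(3 - 9) = 0.964741
L_2(1.6) = (1.6 - 0)/(6 - 0) × (1.6 - 3)/(6 - 3) × (1.6 - 9)/(6 - 9) = -0.306963
L_3(1.6) = (1.6 - 0)/(9 - 0) × (1.6 - 3)/(9 - 3) × (1.6 - 6)/(9 - 6) = 0.060840

P(1.6) = 6×L_0(1.6) + 3×L_1(1.6) + (-14)×L_2(1.6) + 23×L_3(1.6)
P(1.6) = 10.279309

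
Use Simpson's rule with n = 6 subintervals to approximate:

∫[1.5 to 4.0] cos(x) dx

f(x) = cos(x)
a = 1.5, b = 4.0, n = 6
h = (b - a)/n = 0.416667

Simpson's rule: (h/3)[f(x₀) + 4f(x₁) + 2f(x₂) + ... + f(xₙ)]

x_0 = 1.5000, f(x_0) = 0.070737, coefficient = 1
x_1 = 1.9167, f(x_1) = -0.339016, coefficient = 4
x_2 = 2.3333, f(x_2) = -0.690758, coefficient = 2
x_3 = 2.7500, f(x_3) = -0.924302, coefficient = 4
x_4 = 3.1667, f(x_4) = -0.999686, coefficient = 2
x_5 = 3.5833, f(x_5) = -0.904009, coefficient = 4
x_6 = 4.0000, f(x_6) = -0.653644, coefficient = 1

I ≈ (0.416667/3) × -12.633101 = -1.754597
Exact value: -1.754297
Error: 0.000300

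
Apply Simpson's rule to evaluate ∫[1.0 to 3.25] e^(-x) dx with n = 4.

f(x) = e^(-x)
a = 1.0, b = 3.25, n = 4
h = (b - a)/n = 0.562500

Simpson's rule: (h/3)[f(x₀) + 4f(x₁) + 2f(x₂) + ... + f(xₙ)]

x_0 = 1.0000, f(x_0) = 0.367879, coefficient = 1
x_1 = 1.5625, f(x_1) = 0.209611, coefficient = 4
x_2 = 2.1250, f(x_2) = 0.119433, coefficient = 2
x_3 = 2.6875, f(x_3) = 0.068051, coefficient = 4
x_4 = 3.2500, f(x_4) = 0.038774, coefficient = 1

I ≈ (0.562500/3) × 1.756169 = 0.329282
Exact value: 0.329105
Error: 0.000176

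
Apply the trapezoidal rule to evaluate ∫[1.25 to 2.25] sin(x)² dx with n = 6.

f(x) = sin(x)²
a = 1.25, b = 2.25, n = 6
h = (b - a)/n = 0.166667

Trapezoidal rule: (h/2)[f(x₀) + 2f(x₁) + 2f(x₂) + ... + f(xₙ)]

x_0 = 1.2500, f(x_0) = 0.900572, coefficient = 1
x_1 = 1.4167, f(x_1) = 0.976432, coefficient = 2
x_2 = 1.5833, f(x_2) = 0.999843, coefficient = 2
x_3 = 1.7500, f(x_3) = 0.968228, coefficient = 2
x_4 = 1.9167, f(x_4) = 0.885068, coefficient = 2
x_5 = 2.0833, f(x_5) = 0.759518, coefficient = 2
x_6 = 2.2500, f(x_6) = 0.605398, coefficient = 1

I ≈ (0.166667/2) × 10.684148 = 0.890346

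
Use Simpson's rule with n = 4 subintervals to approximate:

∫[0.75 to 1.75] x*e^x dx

f(x) = x*e^x
a = 0.75, b = 1.75, n = 4
h = (b - a)/n = 0.250000

Simpson's rule: (h/3)[f(x₀) + 4f(x₁) + 2f(x₂) + ... + f(xₙ)]

x_0 = 0.7500, f(x_0) = 1.587750, coefficient = 1
x_1 = 1.0000, f(x_1) = 2.718282, coefficient = 4
x_2 = 1.2500, f(x_2) = 4.362929, coefficient = 2
x_3 = 1.5000, f(x_3) = 6.722534, coefficient = 4
x_4 = 1.7500, f(x_4) = 10.070555, coefficient = 1

I ≈ (0.250000/3) × 58.147424 = 4.845619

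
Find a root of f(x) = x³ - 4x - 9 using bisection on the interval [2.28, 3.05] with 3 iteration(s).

f(x) = x³ - 4x - 9
Initial interval: [2.28, 3.05]

Iteration 1:
  c_1 = (2.280000 + 3.050000)/2 = 2.665000
  f(c_1) = f(2.665000) = -0.732570
  f(a) × f(c) ≥ 0, new interval: [2.665000, 3.050000]
Iteration 2:
  c_2 = (2.665000 + 3.050000)/2 = 2.857500
  f(c_2) = f(2.857500) = 2.902363
  f(a) × f(c) < 0, new interval: [2.665000, 2.857500]
Iteration 3:
  c_3 = (2.665000 + 2.857500)/2 = 2.761250
  f(c_3) = f(2.761250) = 1.008155
  f(a) × f(c) < 0, new interval: [2.665000, 2.761250]

After 3 iteration(s), the approximation is c_3 = 2.761250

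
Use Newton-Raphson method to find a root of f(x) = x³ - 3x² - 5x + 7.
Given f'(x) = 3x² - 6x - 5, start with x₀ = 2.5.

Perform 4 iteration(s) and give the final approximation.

f(x) = x³ - 3x² - 5x + 7
f'(x) = 3x² - 6x - 5
x₀ = 2.5

Newton-Raphson formula: x_{n+1} = x_n - f(x_n)/f'(x_n)

Iteration 1:
  f(2.500000) = -8.625000
  f'(2.500000) = -1.250000
  x_1 = 2.500000 - (-8.625000)/(-1.250000) = -4.400000
Iteration 2:
  f(-4.400000) = -114.264000
  f'(-4.400000) = 79.480000
  x_2 = -4.400000 - (-114.264000)/79.480000 = -2.962355
Iteration 3:
  f(-2.962355) = -30.511165
  f'(-2.962355) = 39.100779
  x_3 = -2.962355 - (-30.511165)/39.100779 = -2.182034
Iteration 4:
  f(-2.182034) = -6.762909
  f'(-2.182034) = 22.376024
  x_4 = -2.182034 - (-6.762909)/22.376024 = -1.879795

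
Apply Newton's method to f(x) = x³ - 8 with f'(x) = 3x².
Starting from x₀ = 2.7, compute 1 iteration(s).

f(x) = x³ - 8
f'(x) = 3x²
x₀ = 2.7

Newton-Raphson formula: x_{n+1} = x_n - f(x_n)/f'(x_n)

Iteration 1:
  f(2.700000) = 11.683000
  f'(2.700000) = 21.870000
  x_1 = 2.700000 - 11.683000/21.870000 = 2.165798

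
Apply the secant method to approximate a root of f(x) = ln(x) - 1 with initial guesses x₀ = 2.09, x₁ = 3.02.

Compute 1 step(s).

f(x) = ln(x) - 1
x₀ = 2.09, x₁ = 3.02

Secant formula: x_{n+1} = x_n - f(x_n)(x_n - x_{n-1})/(f(x_n) - f(x_{n-1}))

Iteration 1:
  f(2.090000) = -0.262836
  f(3.020000) = 0.105257
  x_2 = 3.020000 - 0.105257×(3.020000 - 2.090000)/(0.105257 - (-0.262836))
       = 2.754065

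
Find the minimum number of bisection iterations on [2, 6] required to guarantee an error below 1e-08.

We need (b-a)/2^n ≤ 1e-08
(6 - 2)/2^n ≤ 1e-08
4/2^n ≤ 1e-08
2^n ≥ 400000000
n ≥ log₂(400000000) = 28.58
n ≥ 29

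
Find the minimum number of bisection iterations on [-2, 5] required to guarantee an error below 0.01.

We need (b-a)/2^n ≤ 0.01
(5 - (-2))/2^n ≤ 0.01
7/2^n ≤ 0.01
2^n ≥ 700
n ≥ log₂(700) = 9.45
n ≥ 10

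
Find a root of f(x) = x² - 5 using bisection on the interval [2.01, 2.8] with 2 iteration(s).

f(x) = x² - 5
Initial interval: [2.01, 2.8]

Iteration 1:
  c_1 = (2.010000 + 2.800000)/2 = 2.405000
  f(c_1) = f(2.405000) = 0.784025
  f(a) × f(c) < 0, new interval: [2.010000, 2.405000]
Iteration 2:
  c_2 = (2.010000 + 2.405000)/2 = 2.207500
  f(c_2) = f(2.207500) = -0.126944
  f(a) × f(c) ≥ 0, new interval: [2.207500, 2.405000]

After 2 iteration(s), the approximation is c_2 = 2.207500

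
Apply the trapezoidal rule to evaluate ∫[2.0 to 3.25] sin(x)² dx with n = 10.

f(x) = sin(x)²
a = 2.0, b = 3.25, n = 10
h = (b - a)/n = 0.125000

Trapezoidal rule: (h/2)[f(x₀) + 2f(x₁) + 2f(x₂) + ... + f(xₙ)]

x_0 = 2.0000, f(x_0) = 0.826822, coefficient = 1
x_1 = 2.1250, f(x_1) = 0.723044, coefficient = 2
x_2 = 2.2500, f(x_2) = 0.605398, coefficient = 2
x_3 = 2.3750, f(x_3) = 0.481199, coefficient = 2
x_4 = 2.5000, f(x_4) = 0.358169, coefficient = 2
x_5 = 2.6250, f(x_5) = 0.243957, coefficient = 2
x_6 = 2.7500, f(x_6) = 0.145665, coefficient = 2
x_7 = 2.8750, f(x_7) = 0.069404, coefficient = 2
x_8 = 3.0000, f(x_8) = 0.019915, coefficient = 2
x_9 = 3.1250, f(x_9) = 0.000275, coefficient = 2
x_10 = 3.2500, f(x_10) = 0.011706, coefficient = 1

I ≈ (0.125000/2) × 6.132580 = 0.383286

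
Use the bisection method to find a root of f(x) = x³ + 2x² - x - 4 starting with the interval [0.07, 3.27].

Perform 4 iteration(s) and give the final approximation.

f(x) = x³ + 2x² - x - 4
Initial interval: [0.07, 3.27]

Iteration 1:
  c_1 = (0.070000 + 3.270000)/2 = 1.670000
  f(c_1) = f(1.670000) = 4.565263
  f(a) × f(c) < 0, new interval: [0.070000, 1.670000]
Iteration 2:
  c_2 = (0.070000 + 1.670000)/2 = 0.870000
  f(c_2) = f(0.870000) = -2.697697
  f(a) × f(c) ≥ 0, new interval: [0.870000, 1.670000]
Iteration 3:
  c_3 = (0.870000 + 1.670000)/2 = 1.270000
  f(c_3) = f(1.270000) = 0.004183
  f(a) × f(c) < 0, new interval: [0.870000, 1.270000]
Iteration 4:
  c_4 = (0.870000 + 1.270000)/2 = 1.070000
  f(c_4) = f(1.070000) = -1.555157
  f(a) × f(c) ≥ 0, new interval: [1.070000, 1.270000]

After 4 iteration(s), the approximation is c_4 = 1.070000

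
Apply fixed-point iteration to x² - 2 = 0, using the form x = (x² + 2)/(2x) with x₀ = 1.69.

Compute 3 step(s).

Equation: x² - 2 = 0
Fixed-point form: x = (x² + 2)/(2x)
x₀ = 1.69

x_1 = g(1.690000) = 1.436716
x_2 = g(1.436716) = 1.414390
x_3 = g(1.414390) = 1.414214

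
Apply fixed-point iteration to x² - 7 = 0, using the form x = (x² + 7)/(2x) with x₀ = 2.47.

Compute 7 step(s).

Equation: x² - 7 = 0
Fixed-point form: x = (x² + 7)/(2x)
x₀ = 2.47

x_1 = g(2.470000) = 2.652004
x_2 = g(2.652004) = 2.645759
x_3 = g(2.645759) = 2.645751
x_4 = g(2.645751) = 2.645751
x_5 = g(2.645751) = 2.645751
x_6 = g(2.645751) = 2.645751
x_7 = g(2.645751) = 2.645751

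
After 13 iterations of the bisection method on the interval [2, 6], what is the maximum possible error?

Bisection error bound: |error| ≤ (b-a)/2^n
|error| ≤ (6 - 2)/2^13 = 4/2^13
|error| ≤ 0.0004882812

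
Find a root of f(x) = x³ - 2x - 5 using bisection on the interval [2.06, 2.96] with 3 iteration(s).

f(x) = x³ - 2x - 5
Initial interval: [2.06, 2.96]

Iteration 1:
  c_1 = (2.060000 + 2.960000)/2 = 2.510000
  f(c_1) = f(2.510000) = 5.793251
  f(a) × f(c) < 0, new interval: [2.060000, 2.510000]
Iteration 2:
  c_2 = (2.060000 + 2.510000)/2 = 2.285000
  f(c_2) = f(2.285000) = 2.360499
  f(a) × f(c) < 0, new interval: [2.060000, 2.285000]
Iteration 3:
  c_3 = (2.060000 + 2.285000)/2 = 2.172500
  f(c_3) = f(2.172500) = 0.908670
  f(a) × f(c) < 0, new interval: [2.060000, 2.172500]

After 3 iteration(s), the approximation is c_3 = 2.172500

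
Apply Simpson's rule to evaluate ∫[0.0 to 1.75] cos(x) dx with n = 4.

f(x) = cos(x)
a = 0.0, b = 1.75, n = 4
h = (b - a)/n = 0.437500

Simpson's rule: (h/3)[f(x₀) + 4f(x₁) + 2f(x₂) + ... + f(xₙ)]

x_0 = 0.0000, f(x_0) = 1.000000, coefficient = 1
x_1 = 0.4375, f(x_1) = 0.905814, coefficient = 4
x_2 = 0.8750, f(x_2) = 0.640997, coefficient = 2
x_3 = 1.3125, f(x_3) = 0.255434, coefficient = 4
x_4 = 1.7500, f(x_4) = -0.178246, coefficient = 1

I ≈ (0.437500/3) × 6.748737 = 0.984191
Exact value: 0.983986
Error: 0.000205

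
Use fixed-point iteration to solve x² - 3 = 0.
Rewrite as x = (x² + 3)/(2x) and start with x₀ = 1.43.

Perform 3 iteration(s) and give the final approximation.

Equation: x² - 3 = 0
Fixed-point form: x = (x² + 3)/(2x)
x₀ = 1.43

x_1 = g(1.430000) = 1.763951
x_2 = g(1.763951) = 1.732339
x_3 = g(1.732339) = 1.732051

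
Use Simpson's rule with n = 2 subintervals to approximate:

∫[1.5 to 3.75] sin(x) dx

f(x) = sin(x)
a = 1.5, b = 3.75, n = 2
h = (b - a)/n = 1.125000

Simpson's rule: (h/3)[f(x₀) + 4f(x₁) + 2f(x₂) + ... + f(xₙ)]

x_0 = 1.5000, f(x_0) = 0.997495, coefficient = 1
x_1 = 2.6250, f(x_1) = 0.493920, coefficient = 4
x_2 = 3.7500, f(x_2) = -0.571561, coefficient = 1

I ≈ (1.125000/3) × 2.401615 = 0.900606
Exact value: 0.891297
Error: 0.009309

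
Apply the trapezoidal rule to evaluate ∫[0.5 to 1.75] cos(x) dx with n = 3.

f(x) = cos(x)
a = 0.5, b = 1.75, n = 3
h = (b - a)/n = 0.416667

Trapezoidal rule: (h/2)[f(x₀) + 2f(x₁) + 2f(x₂) + ... + f(xₙ)]

x_0 = 0.5000, f(x_0) = 0.877583, coefficient = 1
x_1 = 0.9167, f(x_1) = 0.608469, coefficient = 2
x_2 = 1.3333, f(x_2) = 0.235238, coefficient = 2
x_3 = 1.7500, f(x_3) = -0.178246, coefficient = 1

I ≈ (0.416667/2) × 2.386749 = 0.497239
Exact value: 0.504560
Error: 0.007321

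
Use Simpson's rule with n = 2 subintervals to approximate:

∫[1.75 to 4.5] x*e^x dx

f(x) = x*e^x
a = 1.75, b = 4.5, n = 2
h = (b - a)/n = 1.375000

Simpson's rule: (h/3)[f(x₀) + 4f(x₁) + 2f(x₂) + ... + f(xₙ)]

x_0 = 1.7500, f(x_0) = 10.070555, coefficient = 1
x_1 = 3.1250, f(x_1) = 71.124672, coefficient = 4
x_2 = 4.5000, f(x_2) = 405.077091, coefficient = 1

I ≈ (1.375000/3) × 699.646334 = 320.671237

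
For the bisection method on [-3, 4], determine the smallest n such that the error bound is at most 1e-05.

We need (b-a)/2^n ≤ 1e-05
(4 - (-3))/2^n ≤ 1e-05
7/2^n ≤ 1e-05
2^n ≥ 700000
n ≥ log₂(700000) = 19.42
n ≥ 20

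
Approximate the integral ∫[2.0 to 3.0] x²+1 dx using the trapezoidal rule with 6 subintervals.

f(x) = x²+1
a = 2.0, b = 3.0, n = 6
h = (b - a)/n = 0.166667

Trapezoidal rule: (h/2)[f(x₀) + 2f(x₁) + 2f(x₂) + ... + f(xₙ)]

x_0 = 2.0000, f(x_0) = 5.000000, coefficient = 1
x_1 = 2.1667, f(x_1) = 5.694444, coefficient = 2
x_2 = 2.3333, f(x_2) = 6.444444, coefficient = 2
x_3 = 2.5000, f(x_3) = 7.250000, coefficient = 2
x_4 = 2.6667, f(x_4) = 8.111111, coefficient = 2
x_5 = 2.8333, f(x_5) = 9.027778, coefficient = 2
x_6 = 3.0000, f(x_6) = 10.000000, coefficient = 1

I ≈ (0.166667/2) × 88.055556 = 7.337963
Exact value: 7.333333
Error: 0.004630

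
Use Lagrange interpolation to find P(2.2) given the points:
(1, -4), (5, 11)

Lagrange interpolation formula:
P(x) = Σ yᵢ × Lᵢ(x)
where Lᵢ(x) = Π_{j≠i} (x - xⱼ)/(xᵢ - xⱼ)

L_0(2.2) = (2.2 - 5)/(1 - 5) = 0.700000
L_1(2.2) = (2.2 - 1)/(5 - 1) = 0.300000

P(2.2) = (-4)×L_0(2.2) + 11×L_1(2.2)
P(2.2) = 0.500000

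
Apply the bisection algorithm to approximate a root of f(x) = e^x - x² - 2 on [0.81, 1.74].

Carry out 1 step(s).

f(x) = e^x - x² - 2
Initial interval: [0.81, 1.74]

Iteration 1:
  c_1 = (0.810000 + 1.740000)/2 = 1.275000
  f(c_1) = f(1.275000) = -0.046924
  f(a) × f(c) ≥ 0, new interval: [1.275000, 1.740000]

After 1 iteration(s), the approximation is c_1 = 1.275000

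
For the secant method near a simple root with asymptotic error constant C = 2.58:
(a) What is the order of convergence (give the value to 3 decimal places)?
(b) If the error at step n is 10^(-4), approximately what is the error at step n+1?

(a) Secant method has superlinear convergence with order φ = (1+√5)/2 ≈ 1.618.
    This means |e_{n+1}| ≈ C|e_n|^1.618.

(b) With |e_n| = 10^(-4) and C = 2.58:
    |e_{n+1}| ≈ 2.58 × (10^(-4))^1.618 = 2.58 × 10^(-6.47)

(a) ≈ 1.618 (golden ratio); (b) |e_{n+1}| ≈ 8.699e-07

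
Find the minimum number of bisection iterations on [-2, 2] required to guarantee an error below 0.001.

We need (b-a)/2^n ≤ 0.001
(2 - (-2))/2^n ≤ 0.001
4/2^n ≤ 0.001
2^n ≥ 4000
n ≥ log₂(4000) = 11.97
n ≥ 12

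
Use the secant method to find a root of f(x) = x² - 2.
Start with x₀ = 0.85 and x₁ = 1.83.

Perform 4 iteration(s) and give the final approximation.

f(x) = x² - 2
x₀ = 0.85, x₁ = 1.83

Secant formula: x_{n+1} = x_n - f(x_n)(x_n - x_{n-1})/(f(x_n) - f(x_{n-1}))

Iteration 1:
  f(0.850000) = -1.277500
  f(1.830000) = 1.348900
  x_2 = 1.830000 - 1.348900×(1.830000 - 0.850000)/(1.348900 - (-1.277500))
       = 1.326679
Iteration 2:
  f(1.830000) = 1.348900
  f(1.326679) = -0.239923
  x_3 = 1.326679 - (-0.239923)×(1.326679 - 1.830000)/(-0.239923 - 1.348900)
       = 1.402684
Iteration 3:
  f(1.326679) = -0.239923
  f(1.402684) = -0.032478
  x_4 = 1.402684 - (-0.032478)×(1.402684 - 1.326679)/(-0.032478 - (-0.239923))
       = 1.414583
Iteration 4:
  f(1.402684) = -0.032478
  f(1.414583) = 0.001046
  x_5 = 1.414583 - 0.001046×(1.414583 - 1.402684)/(0.001046 - (-0.032478))
       = 1.414212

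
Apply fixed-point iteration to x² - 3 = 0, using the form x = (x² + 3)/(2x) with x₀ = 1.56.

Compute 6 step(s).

Equation: x² - 3 = 0
Fixed-point form: x = (x² + 3)/(2x)
x₀ = 1.56

x_1 = g(1.560000) = 1.741538
x_2 = g(1.741538) = 1.732077
x_3 = g(1.732077) = 1.732051
x_4 = g(1.732051) = 1.732051
x_5 = g(1.732051) = 1.732051
x_6 = g(1.732051) = 1.732051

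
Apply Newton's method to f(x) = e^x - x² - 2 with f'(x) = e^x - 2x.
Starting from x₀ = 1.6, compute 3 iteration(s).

f(x) = e^x - x² - 2
f'(x) = e^x - 2x
x₀ = 1.6

Newton-Raphson formula: x_{n+1} = x_n - f(x_n)/f'(x_n)

Iteration 1:
  f(1.600000) = 0.393032
  f'(1.600000) = 1.753032
  x_1 = 1.600000 - 0.393032/1.753032 = 1.375799
Iteration 2:
  f(1.375799) = 0.065415
  f'(1.375799) = 1.206639
  x_2 = 1.375799 - 0.065415/1.206639 = 1.321586
Iteration 3:
  f(1.321586) = 0.002774
  f'(1.321586) = 1.106192
  x_3 = 1.321586 - 0.002774/1.106192 = 1.319079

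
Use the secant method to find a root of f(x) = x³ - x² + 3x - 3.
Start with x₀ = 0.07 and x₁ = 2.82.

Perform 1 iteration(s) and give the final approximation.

f(x) = x³ - x² + 3x - 3
x₀ = 0.07, x₁ = 2.82

Secant formula: x_{n+1} = x_n - f(x_n)(x_n - x_{n-1})/(f(x_n) - f(x_{n-1}))

Iteration 1:
  f(0.070000) = -2.794557
  f(2.820000) = 19.933368
  x_2 = 2.820000 - 19.933368×(2.820000 - 0.070000)/(19.933368 - (-2.794557))
       = 0.408132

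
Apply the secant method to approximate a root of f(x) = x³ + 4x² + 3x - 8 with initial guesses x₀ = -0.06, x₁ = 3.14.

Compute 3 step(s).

f(x) = x³ + 4x² + 3x - 8
x₀ = -0.06, x₁ = 3.14

Secant formula: x_{n+1} = x_n - f(x_n)(x_n - x_{n-1})/(f(x_n) - f(x_{n-1}))

Iteration 1:
  f(-0.060000) = -8.165816
  f(3.140000) = 71.817544
  x_2 = 3.140000 - 71.817544×(3.140000 - (-0.060000))/(71.817544 - (-8.165816))
       = 0.266701
Iteration 2:
  f(3.140000) = 71.817544
  f(0.266701) = -6.896411
  x_3 = 0.266701 - (-6.896411)×(0.266701 - 3.140000)/(-6.896411 - 71.817544)
       = 0.518441
Iteration 3:
  f(0.266701) = -6.896411
  f(0.518441) = -5.230209
  x_4 = 0.518441 - (-5.230209)×(0.518441 - 0.266701)/(-5.230209 - (-6.896411))
       = 1.308652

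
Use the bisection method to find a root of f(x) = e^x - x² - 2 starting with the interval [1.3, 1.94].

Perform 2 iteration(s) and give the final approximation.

f(x) = e^x - x² - 2
Initial interval: [1.3, 1.94]

Iteration 1:
  c_1 = (1.300000 + 1.940000)/2 = 1.620000
  f(c_1) = f(1.620000) = 0.428690
  f(a) × f(c) < 0, new interval: [1.300000, 1.620000]
Iteration 2:
  c_2 = (1.300000 + 1.620000)/2 = 1.460000
  f(c_2) = f(1.460000) = 0.174360
  f(a) × f(c) < 0, new interval: [1.300000, 1.460000]

After 2 iteration(s), the approximation is c_2 = 1.460000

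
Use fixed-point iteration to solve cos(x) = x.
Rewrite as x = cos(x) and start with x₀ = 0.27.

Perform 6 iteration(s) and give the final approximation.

Equation: cos(x) = x
Fixed-point form: x = cos(x)
x₀ = 0.27

x_1 = g(0.270000) = 0.963771
x_2 = g(0.963771) = 0.570427
x_3 = g(0.570427) = 0.841671
x_4 = g(0.841671) = 0.666218
x_5 = g(0.666218) = 0.786165
x_6 = g(0.786165) = 0.706565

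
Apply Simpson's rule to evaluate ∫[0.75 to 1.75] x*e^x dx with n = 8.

f(x) = x*e^x
a = 0.75, b = 1.75, n = 8
h = (b - a)/n = 0.125000

Simpson's rule: (h/3)[f(x₀) + 4f(x₁) + 2f(x₂) + ... + f(xₙ)]

x_0 = 0.7500, f(x_0) = 1.587750, coefficient = 1
x_1 = 0.8750, f(x_1) = 2.099016, coefficient = 4
x_2 = 1.0000, f(x_2) = 2.718282, coefficient = 2
x_3 = 1.1250, f(x_3) = 3.465244, coefficient = 4
x_4 = 1.2500, f(x_4) = 4.362929, coefficient = 2
x_5 = 1.3750, f(x_5) = 5.438230, coefficient = 4
x_6 = 1.5000, f(x_6) = 6.722534, coefficient = 2
x_7 = 1.6250, f(x_7) = 8.252431, coefficient = 4
x_8 = 1.7500, f(x_8) = 10.070555, coefficient = 1

I ≈ (0.125000/3) × 116.285478 = 4.845228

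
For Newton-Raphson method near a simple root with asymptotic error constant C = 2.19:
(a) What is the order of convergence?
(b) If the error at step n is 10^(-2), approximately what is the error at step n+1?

(a) Newton-Raphson has quadratic (order 2) convergence near simple roots.
    This means |e_{n+1}| ≈ C|e_n|².

(b) With |e_n| = 10^(-2) and C = 2.19:
    |e_{n+1}| ≈ 2.19 × (10^(-2))² = 2.19 × 10^(-4)

(a) 2 (quadratic); (b) |e_{n+1}| ≈ 2.190e-04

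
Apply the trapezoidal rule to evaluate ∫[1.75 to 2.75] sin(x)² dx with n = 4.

f(x) = sin(x)²
a = 1.75, b = 2.75, n = 4
h = (b - a)/n = 0.250000

Trapezoidal rule: (h/2)[f(x₀) + 2f(x₁) + 2f(x₂) + ... + f(xₙ)]

x_0 = 1.7500, f(x_0) = 0.968228, coefficient = 1
x_1 = 2.0000, f(x_1) = 0.826822, coefficient = 2
x_2 = 2.2500, f(x_2) = 0.605398, coefficient = 2
x_3 = 2.5000, f(x_3) = 0.358169, coefficient = 2
x_4 = 2.7500, f(x_4) = 0.145665, coefficient = 1

I ≈ (0.250000/2) × 4.694671 = 0.586834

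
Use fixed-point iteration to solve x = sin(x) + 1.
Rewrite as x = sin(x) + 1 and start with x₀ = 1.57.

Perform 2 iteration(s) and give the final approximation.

Equation: x = sin(x) + 1
Fixed-point form: x = sin(x) + 1
x₀ = 1.57

x_1 = g(1.570000) = 2.000000
x_2 = g(2.000000) = 1.909298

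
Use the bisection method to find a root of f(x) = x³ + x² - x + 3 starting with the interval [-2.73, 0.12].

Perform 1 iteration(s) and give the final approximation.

f(x) = x³ + x² - x + 3
Initial interval: [-2.73, 0.12]

Iteration 1:
  c_1 = (-2.730000 + 0.120000)/2 = -1.305000
  f(c_1) = f(-1.305000) = 3.785577
  f(a) × f(c) < 0, new interval: [-2.730000, -1.305000]

After 1 iteration(s), the approximation is c_1 = -1.305000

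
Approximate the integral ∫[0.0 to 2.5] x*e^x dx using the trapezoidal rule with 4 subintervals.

f(x) = x*e^x
a = 0.0, b = 2.5, n = 4
h = (b - a)/n = 0.625000

Trapezoidal rule: (h/2)[f(x₀) + 2f(x₁) + 2f(x₂) + ... + f(xₙ)]

x_0 = 0.0000, f(x_0) = 0.000000, coefficient = 1
x_1 = 0.6250, f(x_1) = 1.167654, coefficient = 2
x_2 = 1.2500, f(x_2) = 4.362929, coefficient = 2
x_3 = 1.8750, f(x_3) = 12.226536, coefficient = 2
x_4 = 2.5000, f(x_4) = 30.456235, coefficient = 1

I ≈ (0.625000/2) × 65.970471 = 20.615772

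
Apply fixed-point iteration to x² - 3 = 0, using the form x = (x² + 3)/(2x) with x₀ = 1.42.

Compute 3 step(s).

Equation: x² - 3 = 0
Fixed-point form: x = (x² + 3)/(2x)
x₀ = 1.42

x_1 = g(1.420000) = 1.766338
x_2 = g(1.766338) = 1.732384
x_3 = g(1.732384) = 1.732051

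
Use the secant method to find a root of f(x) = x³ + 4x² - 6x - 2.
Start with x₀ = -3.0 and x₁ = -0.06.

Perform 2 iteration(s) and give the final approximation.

f(x) = x³ + 4x² - 6x - 2
x₀ = -3.0, x₁ = -0.06

Secant formula: x_{n+1} = x_n - f(x_n)(x_n - x_{n-1})/(f(x_n) - f(x_{n-1}))

Iteration 1:
  f(-3.000000) = 25.000000
  f(-0.060000) = -1.625816
  x_2 = -0.060000 - (-1.625816)×(-0.060000 - (-3.000000))/(-1.625816 - 25.000000)
       = -0.239521
Iteration 2:
  f(-0.060000) = -1.625816
  f(-0.239521) = -0.347132
  x_3 = -0.239521 - (-0.347132)×(-0.239521 - (-0.060000))/(-0.347132 - (-1.625816))
       = -0.288257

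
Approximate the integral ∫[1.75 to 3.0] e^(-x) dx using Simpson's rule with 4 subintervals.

f(x) = e^(-x)
a = 1.75, b = 3.0, n = 4
h = (b - a)/n = 0.312500

Simpson's rule: (h/3)[f(x₀) + 4f(x₁) + 2f(x₂) + ... + f(xₙ)]

x_0 = 1.7500, f(x_0) = 0.173774, coefficient = 1
x_1 = 2.0625, f(x_1) = 0.127136, coefficient = 4
x_2 = 2.3750, f(x_2) = 0.093014, coefficient = 2
x_3 = 2.6875, f(x_3) = 0.068051, coefficient = 4
x_4 = 3.0000, f(x_4) = 0.049787, coefficient = 1

I ≈ (0.312500/3) × 1.190336 = 0.123993
Exact value: 0.123987
Error: 0.000006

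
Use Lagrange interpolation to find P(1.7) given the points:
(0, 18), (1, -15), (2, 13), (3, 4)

Lagrange interpolation formula:
P(x) = Σ yᵢ × Lᵢ(x)
where Lᵢ(x) = Π_{j≠i} (x - xⱼ)/(xᵢ - xⱼ)

L_0(1.7) = (1.7 - 1)/(0 - 1) × (1.7 - 2)/(0 - 2) × (1.7 - 3)/(0 - 3) = -0.045500
L_1(1.7) = (1.7 - 0)/(1 - 0) × (1.7 - 2)/(1 - 2) × (1.7 - 3)/(1 - 3) = 0.331500
L_2(1.7) = (1.7 - 0)/(2 - 0) × (1.7 - 1)/(2 - 1) × (1.7 - 3)/(2 - 3) = 0.773500
L_3(1.7) = (1.7 - 0)/(3 - 0) × (1.7 - 1)/(3 - 1) × (1.7 - 2)/(3 - 2) = -0.059500

P(1.7) = 18×L_0(1.7) + (-15)×L_1(1.7) + 13×L_2(1.7) + 4×L_3(1.7)
P(1.7) = 4.026000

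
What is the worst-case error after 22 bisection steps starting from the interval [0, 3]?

Bisection error bound: |error| ≤ (b-a)/2^n
|error| ≤ (3 - 0)/2^22 = 3/2^22
|error| ≤ 0.0000007153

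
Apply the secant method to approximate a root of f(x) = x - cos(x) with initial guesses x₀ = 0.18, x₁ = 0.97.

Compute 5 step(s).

f(x) = x - cos(x)
x₀ = 0.18, x₁ = 0.97

Secant formula: x_{n+1} = x_n - f(x_n)(x_n - x_{n-1})/(f(x_n) - f(x_{n-1}))

Iteration 1:
  f(0.180000) = -0.803844
  f(0.970000) = 0.404700
  x_2 = 0.970000 - 0.404700×(0.970000 - 0.180000)/(0.404700 - (-0.803844))
       = 0.705456
Iteration 2:
  f(0.970000) = 0.404700
  f(0.705456) = -0.055860
  x_3 = 0.705456 - (-0.055860)×(0.705456 - 0.970000)/(-0.055860 - 0.404700)
       = 0.737542
Iteration 3:
  f(0.705456) = -0.055860
  f(0.737542) = -0.002582
  x_4 = 0.737542 - (-0.002582)×(0.737542 - 0.705456)/(-0.002582 - (-0.055860))
       = 0.739097
Iteration 4:
  f(0.737542) = -0.002582
  f(0.739097) = 0.000020
  x_5 = 0.739097 - 0.000020×(0.739097 - 0.737542)/(0.000020 - (-0.002582))
       = 0.739085
Iteration 5:
  f(0.739097) = 0.000020
  f(0.739085) = 0.000000
  x_6 = 0.739085 - 0.000000×(0.739085 - 0.739097)/(0.000000 - 0.000020)
       = 0.739085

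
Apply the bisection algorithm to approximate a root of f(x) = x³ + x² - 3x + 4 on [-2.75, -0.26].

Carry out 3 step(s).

f(x) = x³ + x² - 3x + 4
Initial interval: [-2.75, -0.26]

Iteration 1:
  c_1 = (-2.750000 + (-0.260000))/2 = -1.505000
  f(c_1) = f(-1.505000) = 7.371162
  f(a) × f(c) < 0, new interval: [-2.750000, -1.505000]
Iteration 2:
  c_2 = (-2.750000 + (-1.505000))/2 = -2.127500
  f(c_2) = f(-2.127500) = 5.279146
  f(a) × f(c) < 0, new interval: [-2.750000, -2.127500]
Iteration 3:
  c_3 = (-2.750000 + (-2.127500))/2 = -2.438750
  f(c_3) = f(-2.438750) = 2.759282
  f(a) × f(c) < 0, new interval: [-2.750000, -2.438750]

After 3 iteration(s), the approximation is c_3 = -2.438750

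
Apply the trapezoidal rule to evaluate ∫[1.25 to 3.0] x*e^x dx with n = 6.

f(x) = x*e^x
a = 1.25, b = 3.0, n = 6
h = (b - a)/n = 0.291667

Trapezoidal rule: (h/2)[f(x₀) + 2f(x₁) + 2f(x₂) + ... + f(xₙ)]

x_0 = 1.2500, f(x_0) = 4.362929, coefficient = 1
x_1 = 1.5417, f(x_1) = 7.203239, coefficient = 2
x_2 = 1.8333, f(x_2) = 11.466952, coefficient = 2
x_3 = 2.1250, f(x_3) = 17.792407, coefficient = 2
x_4 = 2.4167, f(x_4) = 27.087053, coefficient = 2
x_5 = 2.7083, f(x_5) = 40.636504, coefficient = 2
x_6 = 3.0000, f(x_6) = 60.256611, coefficient = 1

I ≈ (0.291667/2) × 272.991848 = 39.811311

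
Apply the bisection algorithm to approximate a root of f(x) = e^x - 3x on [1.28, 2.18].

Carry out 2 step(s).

f(x) = e^x - 3x
Initial interval: [1.28, 2.18]

Iteration 1:
  c_1 = (1.280000 + 2.180000)/2 = 1.730000
  f(c_1) = f(1.730000) = 0.450654
  f(a) × f(c) < 0, new interval: [1.280000, 1.730000]
Iteration 2:
  c_2 = (1.280000 + 1.730000)/2 = 1.505000
  f(c_2) = f(1.505000) = -0.010846
  f(a) × f(c) ≥ 0, new interval: [1.505000, 1.730000]

After 2 iteration(s), the approximation is c_2 = 1.505000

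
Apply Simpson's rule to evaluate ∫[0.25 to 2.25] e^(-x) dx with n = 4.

f(x) = e^(-x)
a = 0.25, b = 2.25, n = 4
h = (b - a)/n = 0.500000

Simpson's rule: (h/3)[f(x₀) + 4f(x₁) + 2f(x₂) + ... + f(xₙ)]

x_0 = 0.2500, f(x_0) = 0.778801, coefficient = 1
x_1 = 0.7500, f(x_1) = 0.472367, coefficient = 4
x_2 = 1.2500, f(x_2) = 0.286505, coefficient = 2
x_3 = 1.7500, f(x_3) = 0.173774, coefficient = 4
x_4 = 2.2500, f(x_4) = 0.105399, coefficient = 1

I ≈ (0.500000/3) × 4.041772 = 0.673629
Exact value: 0.673402
Error: 0.000227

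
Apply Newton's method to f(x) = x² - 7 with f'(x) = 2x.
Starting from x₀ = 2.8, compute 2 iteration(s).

f(x) = x² - 7
f'(x) = 2x
x₀ = 2.8

Newton-Raphson formula: x_{n+1} = x_n - f(x_n)/f'(x_n)

Iteration 1:
  f(2.800000) = 0.840000
  f'(2.800000) = 5.600000
  x_1 = 2.800000 - 0.840000/5.600000 = 2.650000
Iteration 2:
  f(2.650000) = 0.022500
  f'(2.650000) = 5.300000
  x_2 = 2.650000 - 0.022500/5.300000 = 2.645755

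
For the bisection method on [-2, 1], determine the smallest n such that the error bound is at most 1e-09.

We need (b-a)/2^n ≤ 1e-09
(1 - (-2))/2^n ≤ 1e-09
3/2^n ≤ 1e-09
2^n ≥ 3000000000
n ≥ log₂(3000000000) = 31.48
n ≥ 32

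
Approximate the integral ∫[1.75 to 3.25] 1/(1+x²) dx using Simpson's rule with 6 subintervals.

f(x) = 1/(1+x²)
a = 1.75, b = 3.25, n = 6
h = (b - a)/n = 0.250000

Simpson's rule: (h/3)[f(x₀) + 4f(x₁) + 2f(x₂) + ... + f(xₙ)]

x_0 = 1.7500, f(x_0) = 0.246154, coefficient = 1
x_1 = 2.0000, f(x_1) = 0.200000, coefficient = 4
x_2 = 2.2500, f(x_2) = 0.164948, coefficient = 2
x_3 = 2.5000, f(x_3) = 0.137931, coefficient = 4
x_4 = 2.7500, f(x_4) = 0.116788, coefficient = 2
x_5 = 3.0000, f(x_5) = 0.100000, coefficient = 4
x_6 = 3.2500, f(x_6) = 0.086486, coefficient = 1

I ≈ (0.250000/3) × 2.647838 = 0.220653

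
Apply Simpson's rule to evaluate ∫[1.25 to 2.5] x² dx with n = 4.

f(x) = x²
a = 1.25, b = 2.5, n = 4
h = (b - a)/n = 0.312500

Simpson's rule: (h/3)[f(x₀) + 4f(x₁) + 2f(x₂) + ... + f(xₙ)]

x_0 = 1.2500, f(x_0) = 1.562500, coefficient = 1
x_1 = 1.5625, f(x_1) = 2.441406, coefficient = 4
x_2 = 1.8750, f(x_2) = 3.515625, coefficient = 2
x_3 = 2.1875, f(x_3) = 4.785156, coefficient = 4
x_4 = 2.5000, f(x_4) = 6.250000, coefficient = 1

I ≈ (0.312500/3) × 43.750000 = 4.557292
Exact value: 4.557292
Error: 0.000000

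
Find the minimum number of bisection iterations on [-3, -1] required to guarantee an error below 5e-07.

We need (b-a)/2^n ≤ 5e-07
(-1 - (-3))/2^n ≤ 5e-07
2/2^n ≤ 5e-07
2^n ≥ 4000000
n ≥ log₂(4000000) = 21.93
n ≥ 22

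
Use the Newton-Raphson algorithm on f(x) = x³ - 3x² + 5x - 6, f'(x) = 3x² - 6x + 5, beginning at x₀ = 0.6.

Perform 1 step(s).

f(x) = x³ - 3x² + 5x - 6
f'(x) = 3x² - 6x + 5
x₀ = 0.6

Newton-Raphson formula: x_{n+1} = x_n - f(x_n)/f'(x_n)

Iteration 1:
  f(0.600000) = -3.864000
  f'(0.600000) = 2.480000
  x_1 = 0.600000 - (-3.864000)/2.480000 = 2.158065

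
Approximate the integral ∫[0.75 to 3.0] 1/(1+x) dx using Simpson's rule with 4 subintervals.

f(x) = 1/(1+x)
a = 0.75, b = 3.0, n = 4
h = (b - a)/n = 0.562500

Simpson's rule: (h/3)[f(x₀) + 4f(x₁) + 2f(x₂) + ... + f(xₙ)]

x_0 = 0.7500, f(x_0) = 0.571429, coefficient = 1
x_1 = 1.3125, f(x_1) = 0.432432, coefficient = 4
x_2 = 1.8750, f(x_2) = 0.347826, coefficient = 2
x_3 = 2.4375, f(x_3) = 0.290909, coefficient = 4
x_4 = 3.0000, f(x_4) = 0.250000, coefficient = 1

I ≈ (0.562500/3) × 4.410447 = 0.826959
Exact value: 0.826679
Error: 0.000280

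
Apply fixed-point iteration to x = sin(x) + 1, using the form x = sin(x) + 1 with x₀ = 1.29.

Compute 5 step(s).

Equation: x = sin(x) + 1
Fixed-point form: x = sin(x) + 1
x₀ = 1.29

x_1 = g(1.290000) = 1.960835
x_2 = g(1.960835) = 1.924894
x_3 = g(1.924894) = 1.937960
x_4 = g(1.937960) = 1.933349
x_5 = g(1.933349) = 1.934994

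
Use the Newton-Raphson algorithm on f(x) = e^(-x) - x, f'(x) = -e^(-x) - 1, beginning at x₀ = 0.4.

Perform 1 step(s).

f(x) = e^(-x) - x
f'(x) = -e^(-x) - 1
x₀ = 0.4

Newton-Raphson formula: x_{n+1} = x_n - f(x_n)/f'(x_n)

Iteration 1:
  f(0.400000) = 0.270320
  f'(0.400000) = -1.670320
  x_1 = 0.400000 - 0.270320/(-1.670320) = 0.561837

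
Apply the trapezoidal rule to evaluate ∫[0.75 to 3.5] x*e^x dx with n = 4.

f(x) = x*e^x
a = 0.75, b = 3.5, n = 4
h = (b - a)/n = 0.687500

Trapezoidal rule: (h/2)[f(x₀) + 2f(x₁) + 2f(x₂) + ... + f(xₙ)]

x_0 = 0.7500, f(x_0) = 1.587750, coefficient = 1
x_1 = 1.4375, f(x_1) = 6.052101, coefficient = 2
x_2 = 2.1250, f(x_2) = 17.792407, coefficient = 2
x_3 = 2.8125, f(x_3) = 46.832330, coefficient = 2
x_4 = 3.5000, f(x_4) = 115.904082, coefficient = 1

I ≈ (0.687500/2) × 258.845507 = 88.978143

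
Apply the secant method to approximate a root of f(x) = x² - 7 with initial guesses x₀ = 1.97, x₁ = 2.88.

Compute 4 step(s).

f(x) = x² - 7
x₀ = 1.97, x₁ = 2.88

Secant formula: x_{n+1} = x_n - f(x_n)(x_n - x_{n-1})/(f(x_n) - f(x_{n-1}))

Iteration 1:
  f(1.970000) = -3.119100
  f(2.880000) = 1.294400
  x_2 = 2.880000 - 1.294400×(2.880000 - 1.970000)/(1.294400 - (-3.119100))
       = 2.613113
Iteration 2:
  f(2.880000) = 1.294400
  f(2.613113) = -0.171638
  x_3 = 2.613113 - (-0.171638)×(2.613113 - 2.880000)/(-0.171638 - 1.294400)
       = 2.644359
Iteration 3:
  f(2.613113) = -0.171638
  f(2.644359) = -0.007363
  x_4 = 2.644359 - (-0.007363)×(2.644359 - 2.613113)/(-0.007363 - (-0.171638))
       = 2.645760
Iteration 4:
  f(2.644359) = -0.007363
  f(2.645760) = 0.000046
  x_5 = 2.645760 - 0.000046×(2.645760 - 2.644359)/(0.000046 - (-0.007363))
       = 2.645751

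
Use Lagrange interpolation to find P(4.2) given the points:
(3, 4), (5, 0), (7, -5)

Lagrange interpolation formula:
P(x) = Σ yᵢ × Lᵢ(x)
where Lᵢ(x) = Π_{j≠i} (x - xⱼ)/(xᵢ - xⱼ)

L_0(4.2) = (4.2 - 5)/(3 - 5) × (4.2 - 7)/(3 - 7) = 0.280000
L_1(4.2) = (4.2 - 3)/(5 - 3) × (4.2 - 7)/(5 - 7) = 0.840000
L_2(4.2) = (4.2 - 3)/(7 - 3) × (4.2 - 5)/(7 - 5) = -0.120000

P(4.2) = 4×L_0(4.2) + 0×L_1(4.2) + (-5)×L_2(4.2)
P(4.2) = 1.720000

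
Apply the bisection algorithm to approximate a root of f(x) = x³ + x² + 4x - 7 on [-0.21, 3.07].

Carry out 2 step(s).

f(x) = x³ + x² + 4x - 7
Initial interval: [-0.21, 3.07]

Iteration 1:
  c_1 = (-0.210000 + 3.070000)/2 = 1.430000
  f(c_1) = f(1.430000) = 3.689107
  f(a) × f(c) < 0, new interval: [-0.210000, 1.430000]
Iteration 2:
  c_2 = (-0.210000 + 1.430000)/2 = 0.610000
  f(c_2) = f(0.610000) = -3.960919
  f(a) × f(c) ≥ 0, new interval: [0.610000, 1.430000]

After 2 iteration(s), the approximation is c_2 = 0.610000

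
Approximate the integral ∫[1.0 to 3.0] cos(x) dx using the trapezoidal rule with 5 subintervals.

f(x) = cos(x)
a = 1.0, b = 3.0, n = 5
h = (b - a)/n = 0.400000

Trapezoidal rule: (h/2)[f(x₀) + 2f(x₁) + 2f(x₂) + ... + f(xₙ)]

x_0 = 1.0000, f(x_0) = 0.540302, coefficient = 1
x_1 = 1.4000, f(x_1) = 0.169967, coefficient = 2
x_2 = 1.8000, f(x_2) = -0.227202, coefficient = 2
x_3 = 2.2000, f(x_3) = -0.588501, coefficient = 2
x_4 = 2.6000, f(x_4) = -0.856889, coefficient = 2
x_5 = 3.0000, f(x_5) = -0.989992, coefficient = 1

I ≈ (0.400000/2) × -3.454940 = -0.690988
Exact value: -0.700351
Error: 0.009363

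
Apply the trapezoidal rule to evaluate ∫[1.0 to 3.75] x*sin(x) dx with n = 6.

f(x) = x*sin(x)
a = 1.0, b = 3.75, n = 6
h = (b - a)/n = 0.458333

Trapezoidal rule: (h/2)[f(x₀) + 2f(x₁) + 2f(x₂) + ... + f(xₙ)]

x_0 = 1.0000, f(x_0) = 0.841471, coefficient = 1
x_1 = 1.4583, f(x_1) = 1.449121, coefficient = 2
x_2 = 1.9167, f(x_2) = 1.803163, coefficient = 2
x_3 = 2.3750, f(x_3) = 1.647502, coefficient = 2
x_4 = 2.8333, f(x_4) = 0.859635, coefficient = 2
x_5 = 3.2917, f(x_5) = -0.492141, coefficient = 2
x_6 = 3.7500, f(x_6) = -2.143355, coefficient = 1

I ≈ (0.458333/2) × 9.232674 = 2.115821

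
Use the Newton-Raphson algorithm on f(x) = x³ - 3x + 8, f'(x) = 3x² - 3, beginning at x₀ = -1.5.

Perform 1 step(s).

f(x) = x³ - 3x + 8
f'(x) = 3x² - 3
x₀ = -1.5

Newton-Raphson formula: x_{n+1} = x_n - f(x_n)/f'(x_n)

Iteration 1:
  f(-1.500000) = 9.125000
  f'(-1.500000) = 3.750000
  x_1 = -1.500000 - 9.125000/3.750000 = -3.933333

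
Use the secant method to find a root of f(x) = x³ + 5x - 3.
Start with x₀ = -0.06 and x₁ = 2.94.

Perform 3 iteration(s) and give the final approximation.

f(x) = x³ + 5x - 3
x₀ = -0.06, x₁ = 2.94

Secant formula: x_{n+1} = x_n - f(x_n)(x_n - x_{n-1})/(f(x_n) - f(x_{n-1}))

Iteration 1:
  f(-0.060000) = -3.300216
  f(2.940000) = 37.112184
  x_2 = 2.940000 - 37.112184×(2.940000 - (-0.060000))/(37.112184 - (-3.300216))
       = 0.184990
Iteration 2:
  f(2.940000) = 37.112184
  f(0.184990) = -2.068718
  x_3 = 0.184990 - (-2.068718)×(0.184990 - 2.940000)/(-2.068718 - 37.112184)
       = 0.330452
Iteration 3:
  f(0.184990) = -2.068718
  f(0.330452) = -1.311653
  x_4 = 0.330452 - (-1.311653)×(0.330452 - 0.184990)/(-1.311653 - (-2.068718))
       = 0.582473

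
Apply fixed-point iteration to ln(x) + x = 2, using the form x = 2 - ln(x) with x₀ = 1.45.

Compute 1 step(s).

Equation: ln(x) + x = 2
Fixed-point form: x = 2 - ln(x)
x₀ = 1.45

x_1 = g(1.450000) = 1.628436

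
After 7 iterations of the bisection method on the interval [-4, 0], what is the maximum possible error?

Bisection error bound: |error| ≤ (b-a)/2^n
|error| ≤ (0 - (-4))/2^7 = 4/2^7
|error| ≤ 0.0312500000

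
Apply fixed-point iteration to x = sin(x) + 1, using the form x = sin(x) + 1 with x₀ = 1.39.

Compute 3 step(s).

Equation: x = sin(x) + 1
Fixed-point form: x = sin(x) + 1
x₀ = 1.39

x_1 = g(1.390000) = 1.983701
x_2 = g(1.983701) = 1.915959
x_3 = g(1.915959) = 1.941020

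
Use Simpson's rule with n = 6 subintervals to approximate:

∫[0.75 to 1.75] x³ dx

f(x) = x³
a = 0.75, b = 1.75, n = 6
h = (b - a)/n = 0.166667

Simpson's rule: (h/3)[f(x₀) + 4f(x₁) + 2f(x₂) + ... + f(xₙ)]

x_0 = 0.7500, f(x_0) = 0.421875, coefficient = 1
x_1 = 0.9167, f(x_1) = 0.770255, coefficient = 4
x_2 = 1.0833, f(x_2) = 1.271412, coefficient = 2
x_3 = 1.2500, f(x_3) = 1.953125, coefficient = 4
x_4 = 1.4167, f(x_4) = 2.843171, coefficient = 2
x_5 = 1.5833, f(x_5) = 3.969329, coefficient = 4
x_6 = 1.7500, f(x_6) = 5.359375, coefficient = 1

I ≈ (0.166667/3) × 40.781250 = 2.265625
Exact value: 2.265625
Error: 0.000000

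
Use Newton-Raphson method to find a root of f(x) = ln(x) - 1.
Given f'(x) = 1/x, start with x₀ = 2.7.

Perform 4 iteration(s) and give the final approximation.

f(x) = ln(x) - 1
f'(x) = 1/x
x₀ = 2.7

Newton-Raphson formula: x_{n+1} = x_n - f(x_n)/f'(x_n)

Iteration 1:
  f(2.700000) = -0.006748
  f'(2.700000) = 0.370370
  x_1 = 2.700000 - (-0.006748)/0.370370 = 2.718220
Iteration 2:
  f(2.718220) = -0.000023
  f'(2.718220) = 0.367888
  x_2 = 2.718220 - (-0.000023)/0.367888 = 2.718282
Iteration 3:
  f(2.718282) = 0.000000
  f'(2.718282) = 0.367879
  x_3 = 2.718282 - 0.000000/0.367879 = 2.718282
Iteration 4:
  f(2.718282) = 0.000000
  f'(2.718282) = 0.367879
  x_4 = 2.718282 - 0.000000/0.367879 = 2.718282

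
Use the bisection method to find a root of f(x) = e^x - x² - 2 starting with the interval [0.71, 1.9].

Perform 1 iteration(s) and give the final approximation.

f(x) = e^x - x² - 2
Initial interval: [0.71, 1.9]

Iteration 1:
  c_1 = (0.710000 + 1.900000)/2 = 1.305000
  f(c_1) = f(1.305000) = -0.015336
  f(a) × f(c) ≥ 0, new interval: [1.305000, 1.900000]

After 1 iteration(s), the approximation is c_1 = 1.305000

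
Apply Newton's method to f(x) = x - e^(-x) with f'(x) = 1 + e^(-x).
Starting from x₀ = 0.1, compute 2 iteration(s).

f(x) = x - e^(-x)
f'(x) = 1 + e^(-x)
x₀ = 0.1

Newton-Raphson formula: x_{n+1} = x_n - f(x_n)/f'(x_n)

Iteration 1:
  f(0.100000) = -0.804837
  f'(0.100000) = 1.904837
  x_1 = 0.100000 - (-0.804837)/1.904837 = 0.522523
Iteration 2:
  f(0.522523) = -0.070500
  f'(0.522523) = 1.593023
  x_2 = 0.522523 - (-0.070500)/1.593023 = 0.566778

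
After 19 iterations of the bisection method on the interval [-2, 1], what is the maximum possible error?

Bisection error bound: |error| ≤ (b-a)/2^n
|error| ≤ (1 - (-2))/2^19 = 3/2^19
|error| ≤ 0.0000057220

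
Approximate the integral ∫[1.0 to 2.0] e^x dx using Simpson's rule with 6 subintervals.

f(x) = e^x
a = 1.0, b = 2.0, n = 6
h = (b - a)/n = 0.166667

Simpson's rule: (h/3)[f(x₀) + 4f(x₁) + 2f(x₂) + ... + f(xₙ)]

x_0 = 1.0000, f(x_0) = 2.718282, coefficient = 1
x_1 = 1.1667, f(x_1) = 3.211271, coefficient = 4
x_2 = 1.3333, f(x_2) = 3.793668, coefficient = 2
x_3 = 1.5000, f(x_3) = 4.481689, coefficient = 4
x_4 = 1.6667, f(x_4) = 5.294490, coefficient = 2
x_5 = 1.8333, f(x_5) = 6.254701, coefficient = 4
x_6 = 2.0000, f(x_6) = 7.389056, coefficient = 1

I ≈ (0.166667/3) × 84.074296 = 4.670794
Exact value: 4.670774
Error: 0.000020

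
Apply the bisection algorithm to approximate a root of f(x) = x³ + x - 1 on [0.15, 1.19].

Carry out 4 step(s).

f(x) = x³ + x - 1
Initial interval: [0.15, 1.19]

Iteration 1:
  c_1 = (0.150000 + 1.190000)/2 = 0.670000
  f(c_1) = f(0.670000) = -0.029237
  f(a) × f(c) ≥ 0, new interval: [0.670000, 1.190000]
Iteration 2:
  c_2 = (0.670000 + 1.190000)/2 = 0.930000
  f(c_2) = f(0.930000) = 0.734357
  f(a) × f(c) < 0, new interval: [0.670000, 0.930000]
Iteration 3:
  c_3 = (0.670000 + 0.930000)/2 = 0.800000
  f(c_3) = f(0.800000) = 0.312000
  f(a) × f(c) < 0, new interval: [0.670000, 0.800000]
Iteration 4:
  c_4 = (0.670000 + 0.800000)/2 = 0.735000
  f(c_4) = f(0.735000) = 0.132065
  f(a) × f(c) < 0, new interval: [0.670000, 0.735000]

After 4 iteration(s), the approximation is c_4 = 0.735000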